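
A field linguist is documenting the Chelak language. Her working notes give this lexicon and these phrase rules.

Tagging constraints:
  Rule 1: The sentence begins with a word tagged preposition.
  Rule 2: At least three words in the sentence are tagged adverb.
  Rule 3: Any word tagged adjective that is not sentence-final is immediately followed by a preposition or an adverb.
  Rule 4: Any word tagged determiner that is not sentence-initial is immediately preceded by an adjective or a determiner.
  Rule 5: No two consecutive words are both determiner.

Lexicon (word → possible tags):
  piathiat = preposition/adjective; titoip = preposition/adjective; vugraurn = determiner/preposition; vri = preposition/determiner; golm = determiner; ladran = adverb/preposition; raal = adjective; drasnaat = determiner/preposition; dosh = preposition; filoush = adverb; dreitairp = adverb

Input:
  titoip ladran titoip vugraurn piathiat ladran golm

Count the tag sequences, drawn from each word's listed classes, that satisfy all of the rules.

0

Candidates per position — 1:titoip {preposition,adjective}; 2:ladran {adverb,preposition}; 3:titoip {preposition,adjective}; 4:vugraurn {determiner,preposition}; 5:piathiat {preposition,adjective}; 6:ladran {adverb,preposition}; 7:golm {determiner}.
There are 64 candidate sequences in total.
Rule 2 cannot be satisfied by any choice of tags from the lexicon.
So there is no consistent tagging.
Count = 0.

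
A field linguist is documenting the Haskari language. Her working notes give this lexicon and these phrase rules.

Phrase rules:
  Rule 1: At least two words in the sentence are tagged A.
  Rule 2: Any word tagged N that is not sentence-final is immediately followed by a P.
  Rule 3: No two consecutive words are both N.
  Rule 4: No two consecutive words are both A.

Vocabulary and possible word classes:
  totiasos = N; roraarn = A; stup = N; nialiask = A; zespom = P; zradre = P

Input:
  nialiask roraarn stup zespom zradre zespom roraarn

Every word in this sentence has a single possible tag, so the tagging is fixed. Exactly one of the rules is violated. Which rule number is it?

Fixed tagging: A A N P P P A.
Rule check: R1 pass, R2 pass, R3 pass, R4 fail.
Only rule 4 fails.

4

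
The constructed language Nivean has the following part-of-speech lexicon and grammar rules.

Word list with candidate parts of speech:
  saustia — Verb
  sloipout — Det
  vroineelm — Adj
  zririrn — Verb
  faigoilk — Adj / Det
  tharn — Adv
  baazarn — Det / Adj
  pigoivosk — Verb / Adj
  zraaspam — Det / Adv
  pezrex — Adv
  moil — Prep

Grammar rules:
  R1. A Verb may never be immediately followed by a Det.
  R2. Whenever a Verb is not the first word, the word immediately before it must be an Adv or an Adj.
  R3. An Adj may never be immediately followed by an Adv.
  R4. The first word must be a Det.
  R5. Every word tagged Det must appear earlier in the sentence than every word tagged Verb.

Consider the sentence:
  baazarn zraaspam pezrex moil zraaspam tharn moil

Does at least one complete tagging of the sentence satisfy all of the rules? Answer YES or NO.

YES

Candidates per position — 1:baazarn {Det,Adj}; 2:zraaspam {Det,Adv}; 3:pezrex {Adv}; 4:moil {Prep}; 5:zraaspam {Det,Adv}; 6:tharn {Adv}; 7:moil {Prep}.
One satisfying assignment: Det Det Adv Prep Det Adv Prep.
Check: rule 1 ✓; rule 2 ✓; rule 3 ✓; rule 4 ✓; rule 5 ✓.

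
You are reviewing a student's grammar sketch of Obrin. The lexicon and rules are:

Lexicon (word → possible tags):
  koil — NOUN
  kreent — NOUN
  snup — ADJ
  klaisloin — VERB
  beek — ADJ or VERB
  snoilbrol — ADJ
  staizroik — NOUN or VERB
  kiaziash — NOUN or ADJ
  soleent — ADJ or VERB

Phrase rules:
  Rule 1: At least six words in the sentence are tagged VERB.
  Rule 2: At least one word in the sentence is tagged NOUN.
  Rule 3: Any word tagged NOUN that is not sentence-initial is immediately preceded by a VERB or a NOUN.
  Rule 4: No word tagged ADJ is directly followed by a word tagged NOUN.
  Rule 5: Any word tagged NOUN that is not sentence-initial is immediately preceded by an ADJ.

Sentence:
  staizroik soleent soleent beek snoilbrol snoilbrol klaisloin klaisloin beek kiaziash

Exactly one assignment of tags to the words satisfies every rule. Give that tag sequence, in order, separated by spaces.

Candidates per position — 1:staizroik {NOUN,VERB}; 2:soleent {ADJ,VERB}; 3:soleent {ADJ,VERB}; 4:beek {ADJ,VERB}; 5:snoilbrol {ADJ}; 6:snoilbrol {ADJ}; 7:klaisloin {VERB}; 8:klaisloin {VERB}; 9:beek {ADJ,VERB}; 10:kiaziash {NOUN,ADJ}.
The remaining ambiguous positions (1, 2, 3, 4, 9, 10) are resolved jointly — only one combination satisfies every rule.
The only consistent sequence is: NOUN VERB VERB VERB ADJ ADJ VERB VERB VERB ADJ.
Checking: rule 1 ✓; rule 2 ✓; rule 3 ✓; rule 4 ✓; rule 5 ✓.

NOUN VERB VERB VERB ADJ ADJ VERB VERB VERB ADJ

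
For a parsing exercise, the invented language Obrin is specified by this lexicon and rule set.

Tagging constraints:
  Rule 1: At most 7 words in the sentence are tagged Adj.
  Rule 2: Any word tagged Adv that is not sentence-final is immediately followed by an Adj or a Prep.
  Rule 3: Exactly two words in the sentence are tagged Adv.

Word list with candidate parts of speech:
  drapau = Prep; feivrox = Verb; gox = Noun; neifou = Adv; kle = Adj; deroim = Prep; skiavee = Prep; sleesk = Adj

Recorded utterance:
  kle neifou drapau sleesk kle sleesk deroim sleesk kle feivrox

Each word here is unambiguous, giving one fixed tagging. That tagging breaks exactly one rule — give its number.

3

Fixed tagging: Adj Adv Prep Adj Adj Adj Prep Adj Adj Verb.
Checking each rule: R1 ok, R2 ok, R3 fails.
Only rule 3 fails.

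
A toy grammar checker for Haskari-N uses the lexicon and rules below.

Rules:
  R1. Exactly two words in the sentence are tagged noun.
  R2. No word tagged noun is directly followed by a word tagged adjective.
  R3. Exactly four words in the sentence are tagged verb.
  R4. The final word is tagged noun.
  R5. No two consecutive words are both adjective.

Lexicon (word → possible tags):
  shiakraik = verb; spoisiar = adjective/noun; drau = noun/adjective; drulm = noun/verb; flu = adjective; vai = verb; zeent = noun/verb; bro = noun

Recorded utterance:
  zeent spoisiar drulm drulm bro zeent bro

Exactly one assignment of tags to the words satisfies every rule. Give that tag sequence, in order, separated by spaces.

verb adjective verb verb noun verb noun

Candidates per position — 1:zeent {noun,verb}; 2:spoisiar {adjective,noun}; 3:drulm {noun,verb}; 4:drulm {noun,verb}; 5:bro {noun}; 6:zeent {noun,verb}; 7:bro {noun}.
Position 1: tagging it noun would leave rule 1 unsatisfiable, so it must be verb.
Position 2: tagging it noun would leave rule 1 unsatisfiable, so it must be adjective.
Position 3: tagging it noun would leave rule 1 unsatisfiable, so it must be verb.
Position 4: tagging it noun would leave rule 1 unsatisfiable, so it must be verb.
Position 6: tagging it noun would leave rule 1 unsatisfiable, so it must be verb.
The unique satisfying tagging is: verb adjective verb verb noun verb noun.
Check: rule 1 ok; rule 2 ok; rule 3 ok; rule 4 ok; rule 5 ok.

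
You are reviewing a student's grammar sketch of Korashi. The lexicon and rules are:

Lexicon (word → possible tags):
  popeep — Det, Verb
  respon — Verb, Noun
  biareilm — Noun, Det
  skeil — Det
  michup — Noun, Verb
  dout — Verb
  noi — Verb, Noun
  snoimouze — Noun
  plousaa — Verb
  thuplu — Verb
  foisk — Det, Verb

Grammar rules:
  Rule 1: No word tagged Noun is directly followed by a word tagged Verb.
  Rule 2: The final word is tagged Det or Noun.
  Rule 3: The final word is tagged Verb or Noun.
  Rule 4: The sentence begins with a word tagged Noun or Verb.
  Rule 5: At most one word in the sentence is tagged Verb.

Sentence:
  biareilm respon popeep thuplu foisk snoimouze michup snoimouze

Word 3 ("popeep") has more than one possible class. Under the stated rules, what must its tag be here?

Det

Candidates per position — 1:biareilm {Noun,Det}; 2:respon {Verb,Noun}; 3:popeep {Det,Verb}; 4:thuplu {Verb}; 5:foisk {Det,Verb}; 6:snoimouze {Noun}; 7:michup {Noun,Verb}; 8:snoimouze {Noun}.
Word 1 cannot be Det — rule 4 would then fail for every completion. It is Noun.
Word 2 cannot be Verb — rule 1 would then fail for every completion. It is Noun.
Word 3 cannot be Verb — rule 1 would then fail for every completion. It is Det.
Word 5 cannot be Verb — rule 5 would then fail for every completion. It is Det.
Word 7 cannot be Verb — rule 1 would then fail for every completion. It is Noun.
The only consistent sequence is: Noun Noun Det Verb Det Noun Noun Noun.
Rule-by-rule: rule 1 ✓; rule 2 ✓; rule 3 ✓; rule 4 ✓; rule 5 ✓.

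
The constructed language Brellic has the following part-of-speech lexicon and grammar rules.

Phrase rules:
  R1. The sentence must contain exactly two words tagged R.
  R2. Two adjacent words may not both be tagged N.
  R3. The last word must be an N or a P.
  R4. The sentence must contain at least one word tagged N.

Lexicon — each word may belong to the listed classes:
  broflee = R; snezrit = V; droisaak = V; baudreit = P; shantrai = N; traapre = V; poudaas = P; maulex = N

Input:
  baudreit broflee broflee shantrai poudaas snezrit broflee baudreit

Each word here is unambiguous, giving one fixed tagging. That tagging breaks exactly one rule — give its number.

Fixed tagging: P R R N P V R P.
Checking each rule: R1 ✗, R2 ✓, R3 ✓, R4 ✓.
Only rule 1 fails.

1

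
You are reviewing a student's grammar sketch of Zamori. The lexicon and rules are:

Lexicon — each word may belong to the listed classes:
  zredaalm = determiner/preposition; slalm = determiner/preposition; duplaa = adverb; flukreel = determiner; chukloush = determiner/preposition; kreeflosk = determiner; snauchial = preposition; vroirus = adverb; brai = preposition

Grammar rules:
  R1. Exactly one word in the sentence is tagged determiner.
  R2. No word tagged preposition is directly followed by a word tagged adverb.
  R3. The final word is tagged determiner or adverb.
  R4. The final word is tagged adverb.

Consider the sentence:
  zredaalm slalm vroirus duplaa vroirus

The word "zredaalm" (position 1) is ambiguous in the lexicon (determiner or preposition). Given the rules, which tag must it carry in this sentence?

preposition

Candidates per position — 1:zredaalm {determiner,preposition}; 2:slalm {determiner,preposition}; 3:vroirus {adverb}; 4:duplaa {adverb}; 5:vroirus {adverb}.
Position 2: tagging it preposition would leave rule 2 unsatisfiable, so it must be determiner.
Position 1: tagging it determiner would leave rule 1 unsatisfiable, so it must be preposition.
The only consistent sequence is: preposition determiner adverb adverb adverb.
Checking: rule 1 ✓; rule 2 ✓; rule 3 ✓; rule 4 ✓.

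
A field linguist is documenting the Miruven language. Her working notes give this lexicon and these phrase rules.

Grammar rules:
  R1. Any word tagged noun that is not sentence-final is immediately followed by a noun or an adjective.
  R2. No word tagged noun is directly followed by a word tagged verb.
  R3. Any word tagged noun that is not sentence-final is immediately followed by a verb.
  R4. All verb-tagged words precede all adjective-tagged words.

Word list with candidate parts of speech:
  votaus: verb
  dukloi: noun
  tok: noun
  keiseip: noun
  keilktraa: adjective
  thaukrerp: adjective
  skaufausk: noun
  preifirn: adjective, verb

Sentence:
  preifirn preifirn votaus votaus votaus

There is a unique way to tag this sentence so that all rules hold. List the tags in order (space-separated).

verb verb verb verb verb

Candidates per position — 1:preifirn {adjective,verb}; 2:preifirn {adjective,verb}; 3:votaus {verb}; 4:votaus {verb}; 5:votaus {verb}.
Word 1 cannot be adjective — rule 4 would then fail for every completion. It is verb.
Word 2 cannot be adjective — rule 4 would then fail for every completion. It is verb.
The only consistent sequence is: verb verb verb verb verb.
Check: rule 1 satisfied; rule 2 satisfied; rule 3 satisfied; rule 4 satisfied.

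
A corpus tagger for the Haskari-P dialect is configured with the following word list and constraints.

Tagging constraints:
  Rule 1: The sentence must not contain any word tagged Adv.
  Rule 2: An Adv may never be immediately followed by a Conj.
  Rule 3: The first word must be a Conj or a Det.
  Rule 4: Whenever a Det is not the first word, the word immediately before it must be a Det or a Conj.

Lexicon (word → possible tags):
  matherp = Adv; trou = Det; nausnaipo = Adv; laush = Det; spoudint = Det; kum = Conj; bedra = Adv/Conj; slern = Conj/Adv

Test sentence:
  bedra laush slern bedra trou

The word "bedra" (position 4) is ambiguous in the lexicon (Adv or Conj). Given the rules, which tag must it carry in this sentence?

Candidates per position — 1:bedra {Adv,Conj}; 2:laush {Det}; 3:slern {Conj,Adv}; 4:bedra {Adv,Conj}; 5:trou {Det}.
If word 1 were Adv, no tagging could satisfy rule 1; so word 1 is Conj.
If word 3 were Adv, no tagging could satisfy rule 1; so word 3 is Conj.
If word 4 were Adv, no tagging could satisfy rule 1; so word 4 is Conj.
The only consistent sequence is: Conj Det Conj Conj Det.
Rule-by-rule: rule 1 satisfied; rule 2 satisfied; rule 3 satisfied; rule 4 satisfied.

Conj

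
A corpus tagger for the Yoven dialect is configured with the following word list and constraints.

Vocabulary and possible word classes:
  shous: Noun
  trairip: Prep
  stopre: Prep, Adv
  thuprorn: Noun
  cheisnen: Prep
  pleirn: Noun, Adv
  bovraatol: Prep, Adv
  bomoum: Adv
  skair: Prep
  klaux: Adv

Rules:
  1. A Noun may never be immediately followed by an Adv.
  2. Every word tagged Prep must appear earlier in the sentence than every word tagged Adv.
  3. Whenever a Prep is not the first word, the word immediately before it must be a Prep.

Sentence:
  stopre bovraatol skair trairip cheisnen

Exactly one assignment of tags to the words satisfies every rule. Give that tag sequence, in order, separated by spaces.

Candidates per position — 1:stopre {Prep,Adv}; 2:bovraatol {Prep,Adv}; 3:skair {Prep}; 4:trairip {Prep}; 5:cheisnen {Prep}.
Position 1: Adv is ruled out by rule 2; that leaves Prep.
Position 2: Adv is ruled out by rule 2; that leaves Prep.
The unique satisfying tagging is: Prep Prep Prep Prep Prep.
Verifying each rule — rule 1 holds; rule 2 holds; rule 3 holds.

Prep Prep Prep Prep Prep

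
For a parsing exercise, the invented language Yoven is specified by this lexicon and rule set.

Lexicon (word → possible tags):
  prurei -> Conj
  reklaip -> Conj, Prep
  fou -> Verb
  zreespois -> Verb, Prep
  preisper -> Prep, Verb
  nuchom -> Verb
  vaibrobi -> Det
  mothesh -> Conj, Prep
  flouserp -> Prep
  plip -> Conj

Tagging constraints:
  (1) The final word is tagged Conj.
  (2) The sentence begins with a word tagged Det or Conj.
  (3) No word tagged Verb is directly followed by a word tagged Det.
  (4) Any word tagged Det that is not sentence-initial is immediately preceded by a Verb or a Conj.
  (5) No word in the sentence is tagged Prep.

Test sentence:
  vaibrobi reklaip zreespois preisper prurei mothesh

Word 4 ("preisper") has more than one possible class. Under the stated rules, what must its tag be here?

Candidates per position — 1:vaibrobi {Det}; 2:reklaip {Conj,Prep}; 3:zreespois {Verb,Prep}; 4:preisper {Prep,Verb}; 5:prurei {Conj}; 6:mothesh {Conj,Prep}.
If word 2 were Prep, no tagging could satisfy rule 5; so word 2 is Conj.
If word 3 were Prep, no tagging could satisfy rule 5; so word 3 is Verb.
If word 4 were Prep, no tagging could satisfy rule 5; so word 4 is Verb.
If word 6 were Prep, no tagging could satisfy rule 1; so word 6 is Conj.
The unique satisfying tagging is: Det Conj Verb Verb Conj Conj.
Rule-by-rule: rule 1 ✓; rule 2 ✓; rule 3 ✓; rule 4 ✓; rule 5 ✓.

Verb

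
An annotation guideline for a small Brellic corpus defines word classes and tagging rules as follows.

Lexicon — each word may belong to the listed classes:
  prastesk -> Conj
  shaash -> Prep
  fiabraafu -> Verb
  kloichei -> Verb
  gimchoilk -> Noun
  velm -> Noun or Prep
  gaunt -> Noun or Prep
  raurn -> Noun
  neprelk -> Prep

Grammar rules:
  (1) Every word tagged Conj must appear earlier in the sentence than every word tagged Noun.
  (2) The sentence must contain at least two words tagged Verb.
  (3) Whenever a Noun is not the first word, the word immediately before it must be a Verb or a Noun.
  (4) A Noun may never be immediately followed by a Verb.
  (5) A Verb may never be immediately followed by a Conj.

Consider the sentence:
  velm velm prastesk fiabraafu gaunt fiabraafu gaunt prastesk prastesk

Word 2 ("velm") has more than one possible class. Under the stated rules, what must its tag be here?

Prep

Candidates per position — 1:velm {Noun,Prep}; 2:velm {Noun,Prep}; 3:prastesk {Conj}; 4:fiabraafu {Verb}; 5:gaunt {Noun,Prep}; 6:fiabraafu {Verb}; 7:gaunt {Noun,Prep}; 8:prastesk {Conj}; 9:prastesk {Conj}.
At position 1, choosing Noun makes rule 1 impossible to satisfy; hence Prep.
At position 2, choosing Noun makes rule 1 impossible to satisfy; hence Prep.
At position 5, choosing Noun makes rule 1 impossible to satisfy; hence Prep.
At position 7, choosing Noun makes rule 1 impossible to satisfy; hence Prep.
The unique satisfying tagging is: Prep Prep Conj Verb Prep Verb Prep Conj Conj.
Checking: rule 1 satisfied; rule 2 satisfied; rule 3 satisfied; rule 4 satisfied; rule 5 satisfied.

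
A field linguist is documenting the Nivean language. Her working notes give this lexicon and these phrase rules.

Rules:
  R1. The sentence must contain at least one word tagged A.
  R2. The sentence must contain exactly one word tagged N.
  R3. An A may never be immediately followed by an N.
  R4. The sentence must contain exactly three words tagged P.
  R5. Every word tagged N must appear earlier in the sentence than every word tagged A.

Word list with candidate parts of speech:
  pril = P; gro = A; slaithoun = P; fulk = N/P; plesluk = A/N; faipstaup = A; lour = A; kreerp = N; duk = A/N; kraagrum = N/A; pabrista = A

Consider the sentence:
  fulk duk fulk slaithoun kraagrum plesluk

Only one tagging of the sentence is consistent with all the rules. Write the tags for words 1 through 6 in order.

P N P P A A

Candidates per position — 1:fulk {N,P}; 2:duk {A,N}; 3:fulk {N,P}; 4:slaithoun {P}; 5:kraagrum {N,A}; 6:plesluk {A,N}.
At position 1, choosing N makes rule 4 impossible to satisfy; hence P.
At position 3, choosing N makes rule 4 impossible to satisfy; hence P.
The remaining ambiguous positions (2, 5, 6) are resolved jointly — only one combination satisfies every rule.
The unique satisfying tagging is: P N P P A A.
Rule-by-rule: rule 1 ✓; rule 2 ✓; rule 3 ✓; rule 4 ✓; rule 5 ✓.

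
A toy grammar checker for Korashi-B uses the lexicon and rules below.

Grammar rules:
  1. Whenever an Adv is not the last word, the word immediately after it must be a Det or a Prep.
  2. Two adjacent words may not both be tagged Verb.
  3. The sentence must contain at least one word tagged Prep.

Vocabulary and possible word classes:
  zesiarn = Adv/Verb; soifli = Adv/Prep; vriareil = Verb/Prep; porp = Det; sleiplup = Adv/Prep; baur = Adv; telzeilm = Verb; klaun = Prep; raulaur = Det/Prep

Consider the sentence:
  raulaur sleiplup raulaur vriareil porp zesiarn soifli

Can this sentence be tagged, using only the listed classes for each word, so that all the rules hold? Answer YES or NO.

YES

Candidates per position — 1:raulaur {Det,Prep}; 2:sleiplup {Adv,Prep}; 3:raulaur {Det,Prep}; 4:vriareil {Verb,Prep}; 5:porp {Det}; 6:zesiarn {Adv,Verb}; 7:soifli {Adv,Prep}.
One satisfying assignment: Det Adv Det Prep Det Verb Adv.
Check: rule 1 satisfied; rule 2 satisfied; rule 3 satisfied.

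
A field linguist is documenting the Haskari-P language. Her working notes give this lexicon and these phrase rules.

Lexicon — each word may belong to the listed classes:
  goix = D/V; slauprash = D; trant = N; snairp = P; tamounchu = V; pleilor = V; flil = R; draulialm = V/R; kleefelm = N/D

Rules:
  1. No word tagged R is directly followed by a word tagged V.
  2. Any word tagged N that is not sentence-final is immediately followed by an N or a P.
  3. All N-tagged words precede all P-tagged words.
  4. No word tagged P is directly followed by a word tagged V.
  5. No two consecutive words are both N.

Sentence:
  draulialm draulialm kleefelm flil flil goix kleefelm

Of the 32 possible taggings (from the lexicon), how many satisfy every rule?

6

Candidates per position — 1:draulialm {V,R}; 2:draulialm {V,R}; 3:kleefelm {N,D}; 4:flil {R}; 5:flil {R}; 6:goix {D,V}; 7:kleefelm {N,D}.
There are 32 candidate sequences in total.
Checking each against the rules leaves 6 sequences.
Count = 6.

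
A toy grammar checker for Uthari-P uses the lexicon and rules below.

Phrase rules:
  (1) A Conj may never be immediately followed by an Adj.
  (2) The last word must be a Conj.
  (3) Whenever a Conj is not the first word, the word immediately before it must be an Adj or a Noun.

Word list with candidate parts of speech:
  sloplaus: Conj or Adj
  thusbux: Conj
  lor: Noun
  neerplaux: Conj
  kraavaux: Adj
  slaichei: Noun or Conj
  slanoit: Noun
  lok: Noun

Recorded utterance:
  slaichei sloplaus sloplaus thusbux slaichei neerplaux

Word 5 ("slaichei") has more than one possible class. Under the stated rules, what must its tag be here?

Noun

Candidates per position — 1:slaichei {Noun,Conj}; 2:sloplaus {Conj,Adj}; 3:sloplaus {Conj,Adj}; 4:thusbux {Conj}; 5:slaichei {Noun,Conj}; 6:neerplaux {Conj}.
Word 3 cannot be Conj — rule 3 would then fail for every completion. It is Adj.
Word 5 cannot be Conj — rule 3 would then fail for every completion. It is Noun.
Word 1 cannot be Conj — rule 1 would then fail for every completion. It is Noun.
Word 2 cannot be Conj — rule 1 would then fail for every completion. It is Adj.
The unique satisfying tagging is: Noun Adj Adj Conj Noun Conj.
Checking: rule 1 ok; rule 2 ok; rule 3 ok.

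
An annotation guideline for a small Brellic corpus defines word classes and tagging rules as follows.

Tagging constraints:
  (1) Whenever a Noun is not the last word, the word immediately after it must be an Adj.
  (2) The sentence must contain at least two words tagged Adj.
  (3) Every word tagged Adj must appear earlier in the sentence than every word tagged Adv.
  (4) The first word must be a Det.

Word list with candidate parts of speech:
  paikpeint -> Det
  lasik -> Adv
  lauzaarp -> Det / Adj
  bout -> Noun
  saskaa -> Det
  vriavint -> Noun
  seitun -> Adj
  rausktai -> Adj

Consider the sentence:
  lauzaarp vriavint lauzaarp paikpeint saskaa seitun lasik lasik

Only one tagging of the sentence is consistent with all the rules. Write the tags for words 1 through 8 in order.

Candidates per position — 1:lauzaarp {Det,Adj}; 2:vriavint {Noun}; 3:lauzaarp {Det,Adj}; 4:paikpeint {Det}; 5:saskaa {Det}; 6:seitun {Adj}; 7:lasik {Adv}; 8:lasik {Adv}.
Word 1 cannot be Adj — rule 4 would then fail for every completion. It is Det.
Word 3 cannot be Det — rule 1 would then fail for every completion. It is Adj.
That leaves exactly one tagging: Det Noun Adj Det Det Adj Adv Adv.
Verifying each rule — rule 1 ✓; rule 2 ✓; rule 3 ✓; rule 4 ✓.

Det Noun Adj Det Det Adj Adv Adv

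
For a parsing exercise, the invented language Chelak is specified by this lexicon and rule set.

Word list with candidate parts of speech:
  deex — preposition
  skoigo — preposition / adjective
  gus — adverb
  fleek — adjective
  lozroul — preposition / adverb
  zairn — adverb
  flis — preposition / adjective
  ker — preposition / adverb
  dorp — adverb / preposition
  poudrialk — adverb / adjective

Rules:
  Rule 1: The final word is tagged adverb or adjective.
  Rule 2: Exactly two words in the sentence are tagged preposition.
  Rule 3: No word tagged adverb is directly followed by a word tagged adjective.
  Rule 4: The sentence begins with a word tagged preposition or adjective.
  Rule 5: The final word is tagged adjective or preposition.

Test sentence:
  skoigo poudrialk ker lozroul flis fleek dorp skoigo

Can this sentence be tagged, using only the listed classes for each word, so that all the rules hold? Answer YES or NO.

Candidates per position — 1:skoigo {preposition,adjective}; 2:poudrialk {adverb,adjective}; 3:ker {preposition,adverb}; 4:lozroul {preposition,adverb}; 5:flis {preposition,adjective}; 6:fleek {adjective}; 7:dorp {adverb,preposition}; 8:skoigo {preposition,adjective}.
One satisfying assignment: adjective adjective adverb preposition adjective adjective preposition adjective.
Rule-by-rule: rule 1 satisfied; rule 2 satisfied; rule 3 satisfied; rule 4 satisfied; rule 5 satisfied.

YES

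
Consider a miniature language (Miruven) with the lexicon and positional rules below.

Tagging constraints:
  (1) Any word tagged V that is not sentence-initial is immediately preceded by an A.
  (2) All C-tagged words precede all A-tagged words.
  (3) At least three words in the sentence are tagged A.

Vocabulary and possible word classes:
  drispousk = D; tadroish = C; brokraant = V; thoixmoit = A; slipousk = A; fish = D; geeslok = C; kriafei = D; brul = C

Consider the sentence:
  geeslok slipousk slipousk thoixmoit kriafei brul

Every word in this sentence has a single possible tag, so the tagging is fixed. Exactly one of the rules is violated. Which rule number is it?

Fixed tagging: C A A A D C.
Checking each rule: R1 ✓, R2 ✗, R3 ✓.
Only rule 2 fails.

2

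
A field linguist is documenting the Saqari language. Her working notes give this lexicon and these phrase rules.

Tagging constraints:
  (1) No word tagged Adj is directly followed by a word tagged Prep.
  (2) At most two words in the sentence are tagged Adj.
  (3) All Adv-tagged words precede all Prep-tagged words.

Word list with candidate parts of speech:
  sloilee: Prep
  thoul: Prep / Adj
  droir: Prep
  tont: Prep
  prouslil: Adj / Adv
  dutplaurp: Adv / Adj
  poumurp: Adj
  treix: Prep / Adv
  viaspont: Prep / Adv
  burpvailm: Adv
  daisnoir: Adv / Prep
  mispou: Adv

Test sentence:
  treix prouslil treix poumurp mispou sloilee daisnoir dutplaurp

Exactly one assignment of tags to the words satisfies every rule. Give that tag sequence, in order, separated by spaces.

Candidates per position — 1:treix {Prep,Adv}; 2:prouslil {Adj,Adv}; 3:treix {Prep,Adv}; 4:poumurp {Adj}; 5:mispou {Adv}; 6:sloilee {Prep}; 7:daisnoir {Adv,Prep}; 8:dutplaurp {Adv,Adj}.
At position 1, choosing Prep makes rule 3 impossible to satisfy; hence Adv.
At position 3, choosing Prep makes rule 3 impossible to satisfy; hence Adv.
At position 7, choosing Adv makes rule 3 impossible to satisfy; hence Prep.
At position 8, choosing Adv makes rule 3 impossible to satisfy; hence Adj.
At position 2, choosing Adj makes rule 2 impossible to satisfy; hence Adv.
That leaves exactly one tagging: Adv Adv Adv Adj Adv Prep Prep Adj.
Verifying each rule — rule 1 holds; rule 2 holds; rule 3 holds.

Adv Adv Adv Adj Adv Prep Prep Adj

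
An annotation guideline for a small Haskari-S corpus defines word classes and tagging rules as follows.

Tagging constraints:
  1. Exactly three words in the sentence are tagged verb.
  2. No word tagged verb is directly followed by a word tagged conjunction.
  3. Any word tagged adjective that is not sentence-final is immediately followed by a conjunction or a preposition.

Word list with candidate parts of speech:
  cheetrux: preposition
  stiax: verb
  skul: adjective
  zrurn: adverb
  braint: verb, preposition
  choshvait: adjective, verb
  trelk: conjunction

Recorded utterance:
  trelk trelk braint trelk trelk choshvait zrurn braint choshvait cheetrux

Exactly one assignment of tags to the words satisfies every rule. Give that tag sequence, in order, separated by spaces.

Candidates per position — 1:trelk {conjunction}; 2:trelk {conjunction}; 3:braint {verb,preposition}; 4:trelk {conjunction}; 5:trelk {conjunction}; 6:choshvait {adjective,verb}; 7:zrurn {adverb}; 8:braint {verb,preposition}; 9:choshvait {adjective,verb}; 10:cheetrux {preposition}.
Word 3 cannot be verb — rule 2 would then fail for every completion. It is preposition.
Word 6 cannot be adjective — rule 1 would then fail for every completion. It is verb.
Word 8 cannot be preposition — rule 1 would then fail for every completion. It is verb.
Word 9 cannot be adjective — rule 1 would then fail for every completion. It is verb.
The unique satisfying tagging is: conjunction conjunction preposition conjunction conjunction verb adverb verb verb preposition.
Verifying each rule — rule 1 ok; rule 2 ok; rule 3 ok.

conjunction conjunction preposition conjunction conjunction verb adverb verb verb preposition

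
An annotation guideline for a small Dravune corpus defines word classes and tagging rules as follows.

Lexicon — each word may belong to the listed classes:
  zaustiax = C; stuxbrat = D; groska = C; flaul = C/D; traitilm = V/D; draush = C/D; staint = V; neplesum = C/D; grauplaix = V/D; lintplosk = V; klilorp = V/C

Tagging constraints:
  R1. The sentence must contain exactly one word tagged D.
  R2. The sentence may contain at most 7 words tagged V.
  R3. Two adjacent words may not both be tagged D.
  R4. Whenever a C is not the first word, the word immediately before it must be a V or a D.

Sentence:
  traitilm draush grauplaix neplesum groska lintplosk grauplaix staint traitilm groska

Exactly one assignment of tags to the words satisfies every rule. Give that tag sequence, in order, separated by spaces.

V C V D C V V V V C

Candidates per position — 1:traitilm {V,D}; 2:draush {C,D}; 3:grauplaix {V,D}; 4:neplesum {C,D}; 5:groska {C}; 6:lintplosk {V}; 7:grauplaix {V,D}; 8:staint {V}; 9:traitilm {V,D}; 10:groska {C}.
If word 4 were C, no tagging could satisfy rule 4; so word 4 is D.
If word 7 were D, no tagging could satisfy rule 1; so word 7 is V.
If word 9 were D, no tagging could satisfy rule 1; so word 9 is V.
If word 1 were D, no tagging could satisfy rule 1; so word 1 is V.
If word 2 were D, no tagging could satisfy rule 1; so word 2 is C.
If word 3 were D, no tagging could satisfy rule 1; so word 3 is V.
That leaves exactly one tagging: V C V D C V V V V C.
Check: rule 1 holds; rule 2 holds; rule 3 holds; rule 4 holds.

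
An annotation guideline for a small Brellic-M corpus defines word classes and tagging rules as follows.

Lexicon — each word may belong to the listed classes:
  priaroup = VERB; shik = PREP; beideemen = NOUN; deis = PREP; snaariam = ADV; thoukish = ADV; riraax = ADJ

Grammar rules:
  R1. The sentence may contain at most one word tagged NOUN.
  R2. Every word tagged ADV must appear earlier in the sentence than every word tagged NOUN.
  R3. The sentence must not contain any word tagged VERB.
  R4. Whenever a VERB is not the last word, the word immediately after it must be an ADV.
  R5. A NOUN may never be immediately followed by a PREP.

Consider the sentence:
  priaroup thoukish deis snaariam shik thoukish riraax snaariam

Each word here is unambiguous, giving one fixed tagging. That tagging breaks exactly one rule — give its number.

Fixed tagging: VERB ADV PREP ADV PREP ADV ADJ ADV.
Applying the rules: R1 holds, R2 holds, R3 violated, R4 holds, R5 holds.
Only rule 3 fails.

3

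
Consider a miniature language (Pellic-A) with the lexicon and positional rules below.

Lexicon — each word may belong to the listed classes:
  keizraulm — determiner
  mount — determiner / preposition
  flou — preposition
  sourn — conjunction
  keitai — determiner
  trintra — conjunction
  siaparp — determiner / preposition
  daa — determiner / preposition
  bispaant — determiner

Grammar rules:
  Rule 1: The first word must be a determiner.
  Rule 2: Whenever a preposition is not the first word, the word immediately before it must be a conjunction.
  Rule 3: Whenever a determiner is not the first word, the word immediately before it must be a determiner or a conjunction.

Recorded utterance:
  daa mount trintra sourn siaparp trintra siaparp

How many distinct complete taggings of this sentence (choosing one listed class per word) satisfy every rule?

4

Candidates per position — 1:daa {determiner,preposition}; 2:mount {determiner,preposition}; 3:trintra {conjunction}; 4:sourn {conjunction}; 5:siaparp {determiner,preposition}; 6:trintra {conjunction}; 7:siaparp {determiner,preposition}.
There are 16 candidate sequences in total.
The sequences that satisfy every rule: determiner determiner conjunction conjunction determiner conjunction determiner; determiner determiner conjunction conjunction determiner conjunction preposition; determiner determiner conjunction conjunction preposition conjunction determiner; determiner determiner conjunction conjunction preposition conjunction preposition.
Count = 4.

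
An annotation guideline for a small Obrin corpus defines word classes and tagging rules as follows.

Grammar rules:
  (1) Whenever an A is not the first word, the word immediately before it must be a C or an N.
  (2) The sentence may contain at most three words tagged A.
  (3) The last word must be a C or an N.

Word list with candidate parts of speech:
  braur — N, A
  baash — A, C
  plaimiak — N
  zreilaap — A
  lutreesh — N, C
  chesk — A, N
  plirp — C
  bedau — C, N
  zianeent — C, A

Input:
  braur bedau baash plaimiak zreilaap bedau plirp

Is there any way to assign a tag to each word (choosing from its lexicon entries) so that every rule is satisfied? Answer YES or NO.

Candidates per position — 1:braur {N,A}; 2:bedau {C,N}; 3:baash {A,C}; 4:plaimiak {N}; 5:zreilaap {A}; 6:bedau {C,N}; 7:plirp {C}.
One satisfying assignment: N C C N A C C.
Check: rule 1 holds; rule 2 holds; rule 3 holds.

YES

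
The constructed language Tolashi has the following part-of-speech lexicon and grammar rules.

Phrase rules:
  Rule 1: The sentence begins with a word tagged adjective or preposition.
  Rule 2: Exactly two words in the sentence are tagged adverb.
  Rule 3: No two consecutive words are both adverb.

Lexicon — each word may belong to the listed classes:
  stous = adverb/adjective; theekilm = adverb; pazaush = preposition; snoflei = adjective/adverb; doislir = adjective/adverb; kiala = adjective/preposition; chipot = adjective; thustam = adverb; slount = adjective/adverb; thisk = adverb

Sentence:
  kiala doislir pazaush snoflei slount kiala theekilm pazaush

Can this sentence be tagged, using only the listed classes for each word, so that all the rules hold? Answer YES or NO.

Candidates per position — 1:kiala {adjective,preposition}; 2:doislir {adjective,adverb}; 3:pazaush {preposition}; 4:snoflei {adjective,adverb}; 5:slount {adjective,adverb}; 6:kiala {adjective,preposition}; 7:theekilm {adverb}; 8:pazaush {preposition}.
One satisfying assignment: adjective adjective preposition adverb adjective adjective adverb preposition.
Rule-by-rule: rule 1 holds; rule 2 holds; rule 3 holds.

YES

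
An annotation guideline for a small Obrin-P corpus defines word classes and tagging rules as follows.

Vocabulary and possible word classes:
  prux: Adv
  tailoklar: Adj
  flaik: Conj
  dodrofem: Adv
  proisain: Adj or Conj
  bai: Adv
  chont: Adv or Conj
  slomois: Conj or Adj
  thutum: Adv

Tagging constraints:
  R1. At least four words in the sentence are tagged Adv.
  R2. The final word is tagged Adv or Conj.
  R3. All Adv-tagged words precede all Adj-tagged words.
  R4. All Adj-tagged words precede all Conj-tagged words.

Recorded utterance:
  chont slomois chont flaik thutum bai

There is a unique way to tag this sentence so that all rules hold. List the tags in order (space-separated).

Candidates per position — 1:chont {Adv,Conj}; 2:slomois {Conj,Adj}; 3:chont {Adv,Conj}; 4:flaik {Conj}; 5:thutum {Adv}; 6:bai {Adv}.
Word 1 cannot be Conj — rule 1 would then fail for every completion. It is Adv.
Word 2 cannot be Adj — rule 3 would then fail for every completion. It is Conj.
Word 3 cannot be Conj — rule 1 would then fail for every completion. It is Adv.
That leaves exactly one tagging: Adv Conj Adv Conj Adv Adv.
Checking: rule 1 holds; rule 2 holds; rule 3 holds; rule 4 holds.

Adv Conj Adv Conj Adv Adv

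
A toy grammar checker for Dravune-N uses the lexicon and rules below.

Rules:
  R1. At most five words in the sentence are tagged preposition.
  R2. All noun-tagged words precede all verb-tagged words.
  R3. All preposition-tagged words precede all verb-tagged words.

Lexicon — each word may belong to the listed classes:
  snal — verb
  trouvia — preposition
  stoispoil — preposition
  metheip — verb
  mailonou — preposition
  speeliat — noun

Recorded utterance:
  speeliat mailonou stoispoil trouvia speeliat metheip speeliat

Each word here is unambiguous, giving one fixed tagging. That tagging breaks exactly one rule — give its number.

2

Fixed tagging: noun preposition preposition preposition noun verb noun.
Applying the rules: R1 holds, R2 violated, R3 holds.
Only rule 2 fails.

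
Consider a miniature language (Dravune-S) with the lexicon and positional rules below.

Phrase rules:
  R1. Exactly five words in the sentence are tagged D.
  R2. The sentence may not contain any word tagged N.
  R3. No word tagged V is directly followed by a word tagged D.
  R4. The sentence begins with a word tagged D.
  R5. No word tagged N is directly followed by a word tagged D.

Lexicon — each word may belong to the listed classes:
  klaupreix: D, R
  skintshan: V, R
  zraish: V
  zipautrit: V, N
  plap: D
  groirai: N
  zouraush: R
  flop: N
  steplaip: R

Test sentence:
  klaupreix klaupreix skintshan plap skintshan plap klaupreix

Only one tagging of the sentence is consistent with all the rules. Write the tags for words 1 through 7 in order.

Candidates per position — 1:klaupreix {D,R}; 2:klaupreix {D,R}; 3:skintshan {V,R}; 4:plap {D}; 5:skintshan {V,R}; 6:plap {D}; 7:klaupreix {D,R}.
Word 1 cannot be R — rule 1 would then fail for every completion. It is D.
Word 2 cannot be R — rule 1 would then fail for every completion. It is D.
Word 3 cannot be V — rule 3 would then fail for every completion. It is R.
Word 5 cannot be V — rule 3 would then fail for every completion. It is R.
Word 7 cannot be R — rule 1 would then fail for every completion. It is D.
The unique satisfying tagging is: D D R D R D D.
Checking: rule 1 ok; rule 2 ok; rule 3 ok; rule 4 ok; rule 5 ok.

D D R D R D D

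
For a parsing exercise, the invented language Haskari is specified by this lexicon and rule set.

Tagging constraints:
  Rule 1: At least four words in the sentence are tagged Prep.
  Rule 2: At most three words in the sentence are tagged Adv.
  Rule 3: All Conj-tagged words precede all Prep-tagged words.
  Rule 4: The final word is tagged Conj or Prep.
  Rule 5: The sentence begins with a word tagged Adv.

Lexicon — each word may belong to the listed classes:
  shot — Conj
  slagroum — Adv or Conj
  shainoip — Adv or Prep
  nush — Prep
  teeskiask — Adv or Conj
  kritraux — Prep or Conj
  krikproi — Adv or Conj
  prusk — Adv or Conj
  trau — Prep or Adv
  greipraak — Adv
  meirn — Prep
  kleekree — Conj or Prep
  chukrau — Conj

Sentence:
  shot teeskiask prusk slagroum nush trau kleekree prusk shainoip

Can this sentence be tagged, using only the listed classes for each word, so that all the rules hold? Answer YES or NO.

Candidates per position — 1:shot {Conj}; 2:teeskiask {Adv,Conj}; 3:prusk {Adv,Conj}; 4:slagroum {Adv,Conj}; 5:nush {Prep}; 6:trau {Prep,Adv}; 7:kleekree {Conj,Prep}; 8:prusk {Adv,Conj}; 9:shainoip {Adv,Prep}.
Rule 5 cannot be satisfied by any choice of tags from the lexicon.
So there is no consistent tagging.

NO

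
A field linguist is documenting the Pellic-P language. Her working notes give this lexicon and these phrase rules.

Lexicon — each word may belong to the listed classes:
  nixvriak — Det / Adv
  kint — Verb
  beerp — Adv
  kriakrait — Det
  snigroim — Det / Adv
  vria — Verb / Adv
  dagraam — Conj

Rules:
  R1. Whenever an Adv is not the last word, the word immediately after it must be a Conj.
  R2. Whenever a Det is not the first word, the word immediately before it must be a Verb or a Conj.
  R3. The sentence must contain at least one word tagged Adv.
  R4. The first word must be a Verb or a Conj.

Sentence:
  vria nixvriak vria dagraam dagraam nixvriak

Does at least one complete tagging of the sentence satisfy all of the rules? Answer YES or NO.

YES

Candidates per position — 1:vria {Verb,Adv}; 2:nixvriak {Det,Adv}; 3:vria {Verb,Adv}; 4:dagraam {Conj}; 5:dagraam {Conj}; 6:nixvriak {Det,Adv}.
One satisfying assignment: Verb Det Adv Conj Conj Adv.
Verifying each rule — rule 1 ✓; rule 2 ✓; rule 3 ✓; rule 4 ✓.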